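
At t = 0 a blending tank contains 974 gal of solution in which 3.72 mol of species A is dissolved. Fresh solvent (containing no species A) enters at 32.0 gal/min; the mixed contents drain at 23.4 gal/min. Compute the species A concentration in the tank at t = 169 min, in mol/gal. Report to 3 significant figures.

Let m(t) be the amount of species A. Volume: V(t) = V₀ + (Q_in − Q_out) t = 974 + 8.6000 t; V(169) = 2427.4 gal.
Solute balance: dm/dt = 0 − Q_out C = −Q_out m/V(t).
dm/m = −Q_out dt/(V₀ + 8.6000 t); integrating gives ln(m/m₀) = −(Q_out/(Q_in−Q_out)) ln(V/V₀).
m = m₀ (V₀/V)^(Q_out/(Q_in−Q_out)) = 3.72 × (974/2427.4)^(2.7209) = 0.31008 mol.
C = m/V = 0.31008/2427.4 = 0.00012774 mol/gal.

0.000128 mol/gal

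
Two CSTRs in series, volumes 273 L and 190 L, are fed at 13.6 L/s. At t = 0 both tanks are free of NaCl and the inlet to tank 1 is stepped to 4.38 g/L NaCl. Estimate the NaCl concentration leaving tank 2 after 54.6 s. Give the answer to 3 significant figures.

Time constants: τᵢ = Vᵢ/Q for each well-mixed tank.
τ₁ = 273/13.6 = 20.074 s; τ₂ = 190/13.6 = 13.971 s.
Solving the cascade with C₁(0)=C₂(0)=0 gives C₂(t) = C_in[1 − (τ₁ e^(−t/τ₁) − τ₂ e^(−t/τ₂))/(τ₁ − τ₂)].
At t = 54.6: e^(−t/τ₁) = 0.065875, e^(−t/τ₂) = 0.020076.
C₂ = 4.38·[1 − (20.074·0.065875 − 13.971·0.020076)/(6.1029)] = 4.38·0.82929 = 3.6323 g/L.

3.63 g/L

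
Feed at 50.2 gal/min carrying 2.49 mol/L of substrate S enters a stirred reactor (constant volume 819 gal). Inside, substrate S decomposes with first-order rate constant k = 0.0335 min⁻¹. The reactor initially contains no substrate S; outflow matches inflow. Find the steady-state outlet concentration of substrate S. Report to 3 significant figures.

1.61 mol/L

Species balance: V dC/dt = Q C_in − Q C − k V C.
At steady state: 0 = Q C_in − (Q + kV) C_ss, so C_ss = Q C_in/(Q + kV).
C_ss = 50.2·2.49/(50.2 + 0.0335·819) = 125.00/77.637 = 1.6100 mol/L.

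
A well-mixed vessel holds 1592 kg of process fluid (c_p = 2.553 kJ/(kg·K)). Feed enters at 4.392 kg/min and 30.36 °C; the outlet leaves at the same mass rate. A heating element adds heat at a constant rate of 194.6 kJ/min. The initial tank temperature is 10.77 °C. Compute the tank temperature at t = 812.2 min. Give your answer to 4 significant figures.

43.78 °C

First-law balance (no shaft work): M c_p dT/dt = ṁ c_p (T_in − T) + 194.6.
Rearrange: dT/dt = (T_ss − T)/τ with τ = M/ṁ = 362.477 min and T_ss = T_in + Q̇/(ṁ c_p) = 47.7152 °C.
Solution: T(t) = T_ss + (T₀ − T_ss) e^(−t/τ).
T(812.2) = 47.7152 + (-36.9452)·e^(−812.2/362.477) = 47.7152 + (-36.9452)·0.106385 = 43.7848 °C.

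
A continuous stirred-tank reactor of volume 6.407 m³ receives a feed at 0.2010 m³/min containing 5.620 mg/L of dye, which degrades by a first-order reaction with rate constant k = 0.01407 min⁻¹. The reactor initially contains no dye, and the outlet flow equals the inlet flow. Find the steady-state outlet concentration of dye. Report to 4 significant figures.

Accumulation = in − out − consumed: V dC/dt = Q C_in − Q C − k V C.
Steady state (dC/dt = 0): C_ss = Q C_in/(Q + kV) = C_in/(1 + kV/Q).
C_ss = 0.2010·5.620/(0.2010 + 0.01407·6.407) = 1.12962/0.291146 = 3.87990 mg/L.

3.880 mg/L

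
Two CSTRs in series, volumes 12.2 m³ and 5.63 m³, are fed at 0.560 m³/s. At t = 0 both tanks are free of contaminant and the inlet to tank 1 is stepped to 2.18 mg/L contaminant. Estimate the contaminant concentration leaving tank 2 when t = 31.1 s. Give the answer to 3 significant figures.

Time constants: τᵢ = Vᵢ/Q for each well-mixed tank.
τ₁ = 12.2/0.560 = 21.786 s; τ₂ = 5.63/0.560 = 10.054 s.
Solving the cascade with C₁(0)=C₂(0)=0 gives C₂(t) = C_in[1 − (τ₁ e^(−t/τ₁) − τ₂ e^(−t/τ₂))/(τ₁ − τ₂)].
At t = 31.1: e^(−t/τ₁) = 0.23990, e^(−t/τ₂) = 0.045346.
C₂ = 2.18·[1 − (21.786·0.23990 − 10.054·0.045346)/(11.732)] = 2.18·0.59339 = 1.2936 mg/L.

1.29 mg/L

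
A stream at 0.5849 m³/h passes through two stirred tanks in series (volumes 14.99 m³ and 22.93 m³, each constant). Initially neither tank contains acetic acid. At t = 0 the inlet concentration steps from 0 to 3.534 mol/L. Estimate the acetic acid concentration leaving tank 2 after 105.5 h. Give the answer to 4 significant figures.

2.951 mol/L

Time constants: τᵢ = Vᵢ/Q for each well-mixed tank.
τ₁ = 14.99/0.5849 = 25.6283 h; τ₂ = 22.93/0.5849 = 39.2033 h.
Solving the cascade with C₁(0)=C₂(0)=0 gives C₂(t) = C_in[1 − (τ₁ e^(−t/τ₁) − τ₂ e^(−t/τ₂))/(τ₁ − τ₂)].
At t = 105.5: e^(−t/τ₁) = 0.0163008, e^(−t/τ₂) = 0.0678062.
C₂ = 3.534·[1 − (25.6283·0.0163008 − 39.2033·0.0678062)/(-13.5750)] = 3.534·0.834956 = 2.95074 mol/L.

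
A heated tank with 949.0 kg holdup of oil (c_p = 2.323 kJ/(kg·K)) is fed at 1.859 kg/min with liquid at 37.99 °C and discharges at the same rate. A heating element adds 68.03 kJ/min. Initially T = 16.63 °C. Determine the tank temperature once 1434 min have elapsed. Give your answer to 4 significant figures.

Energy balance: M c_p dT/dt = ṁ c_p (T_in − T) + 68.03.
Rearrange: dT/dt = (T_ss − T)/τ with τ = M/ṁ = 510.490 min and T_ss = T_in + Q̇/(ṁ c_p) = 53.7433 °C.
T approaches T_ss exponentially: T(t) = T_ss + (T₀ − T_ss) e^(−t/τ).
T(1434) = 53.7433 + (-37.1133)·e^(−1434/510.490) = 53.7433 + (-37.1133)·0.0602611 = 51.5068 °C.

51.51 °C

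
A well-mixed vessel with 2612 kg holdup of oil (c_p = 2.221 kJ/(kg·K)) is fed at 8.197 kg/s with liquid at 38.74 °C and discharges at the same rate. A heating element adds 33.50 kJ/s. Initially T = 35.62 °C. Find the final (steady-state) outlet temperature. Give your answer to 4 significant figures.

40.58 °C

First-law balance (no shaft work): M c_p dT/dt = ṁ c_p (T_in − T) + 33.50.
At steady state dT/dt = 0 ⇒ T_ss = T_in + Q̇/(ṁ c_p) = 38.74 + 33.50/(8.197·2.221) = 40.5801 °C.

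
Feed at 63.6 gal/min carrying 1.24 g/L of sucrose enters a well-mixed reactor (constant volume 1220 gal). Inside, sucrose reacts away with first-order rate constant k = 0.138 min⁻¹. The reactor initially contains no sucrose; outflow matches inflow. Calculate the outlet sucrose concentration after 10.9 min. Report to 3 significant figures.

V dC/dt = Q(C_in − C) − k V C.
This is linear with rate a = Q/V + k = 0.19013 min⁻¹.
C_ss = Q C_in/(Q + kV) = 0.33999 g/L; C(t) = C_ss + (C₀ − C_ss) e^(−a t).
C(10.9) = 0.33999 + (-0.33999)·e^(−0.19013·10.9) = 0.33999 + (-0.33999)·0.12588 = 0.29719 g/L.

0.297 g/L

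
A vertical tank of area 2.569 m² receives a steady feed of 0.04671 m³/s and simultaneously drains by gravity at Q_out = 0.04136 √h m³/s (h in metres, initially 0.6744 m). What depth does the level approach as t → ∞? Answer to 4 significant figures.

Mass balance (ρ constant): A dh/dt = Q_in − 0.04136 √h. At steady state dh/dt = 0:
Q_in = 0.04136 √h_ss ⇒ √h_ss = 0.04671/0.04136 = 1.12935.
h_ss = 1.12935² = 1.27544 m. (Since h₀ = 0.6744 m < h_ss, the level will rise toward this value.)

1.275 m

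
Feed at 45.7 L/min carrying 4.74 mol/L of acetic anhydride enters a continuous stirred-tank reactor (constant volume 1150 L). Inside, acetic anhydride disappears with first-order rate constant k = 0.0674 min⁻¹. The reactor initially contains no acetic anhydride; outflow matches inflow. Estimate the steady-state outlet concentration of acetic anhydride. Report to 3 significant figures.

Accumulation = in − out − consumed: V dC/dt = Q C_in − Q C − k V C.
At steady state: 0 = Q C_in − (Q + kV) C_ss, so C_ss = Q C_in/(Q + kV).
C_ss = 45.7·4.74/(45.7 + 0.0674·1150) = 216.62/123.21 = 1.7581 mol/L.

1.76 mol/L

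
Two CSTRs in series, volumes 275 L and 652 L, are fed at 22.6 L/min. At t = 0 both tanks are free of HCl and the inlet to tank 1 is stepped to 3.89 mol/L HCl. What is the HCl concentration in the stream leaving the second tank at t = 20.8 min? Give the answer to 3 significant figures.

Each tank obeys Vᵢ dCᵢ/dt = Q(Cᵢ₋₁ − Cᵢ), so τᵢ = Vᵢ/Q.
τ₁ = 275/22.6 = 12.168 min; τ₂ = 652/22.6 = 28.850 min.
Tank 1: C₁ = C_in(1 − e^(−t/τ₁)). Tank 2 (τ₁ ≠ τ₂): C₂ = C_in[1 − (τ₁ e^(−t/τ₁) − τ₂ e^(−t/τ₂))/(τ₁ − τ₂)].
At t = 20.8: e^(−t/τ₁) = 0.18098, e^(−t/τ₂) = 0.48627.
C₂ = 3.89·[1 − (12.168·0.18098 − 28.850·0.48627)/(-16.681)] = 3.89·0.29103 = 1.1321 mol/L.

1.13 mol/L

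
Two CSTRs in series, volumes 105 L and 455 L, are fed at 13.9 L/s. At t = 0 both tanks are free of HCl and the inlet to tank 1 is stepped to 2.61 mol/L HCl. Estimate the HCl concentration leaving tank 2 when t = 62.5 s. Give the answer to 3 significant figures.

2.11 mol/L

Species balance on tank i: dCᵢ/dt = (Cᵢ₋₁ − Cᵢ)/τᵢ with τᵢ = Vᵢ/Q.
τ₁ = 105/13.9 = 7.5540 s; τ₂ = 455/13.9 = 32.734 s.
Solving the cascade with C₁(0)=C₂(0)=0 gives C₂(t) = C_in[1 − (τ₁ e^(−t/τ₁) − τ₂ e^(−t/τ₂))/(τ₁ − τ₂)].
At t = 62.5: e^(−t/τ₁) = 0.00025511, e^(−t/τ₂) = 0.14818.
C₂ = 2.61·[1 − (7.5540·0.00025511 − 32.734·0.14818)/(-25.180)] = 2.61·0.80745 = 2.1074 mol/L.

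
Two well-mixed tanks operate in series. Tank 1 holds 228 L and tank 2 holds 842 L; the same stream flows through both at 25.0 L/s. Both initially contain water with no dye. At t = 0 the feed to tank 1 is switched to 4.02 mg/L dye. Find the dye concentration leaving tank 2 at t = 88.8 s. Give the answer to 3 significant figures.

Time constants: τᵢ = Vᵢ/Q for each well-mixed tank.
τ₁ = 228/25.0 = 9.1200 s; τ₂ = 842/25.0 = 33.680 s.
Tank 1: C₁ = C_in(1 − e^(−t/τ₁)). Tank 2 (τ₁ ≠ τ₂): C₂ = C_in[1 − (τ₁ e^(−t/τ₁) − τ₂ e^(−t/τ₂))/(τ₁ − τ₂)].
At t = 88.8: e^(−t/τ₁) = 5.9067e-05, e^(−t/τ₂) = 0.071606.
C₂ = 4.02·[1 − (9.1200·5.9067e-05 − 33.680·0.071606)/(-24.560)] = 4.02·0.90183 = 3.6253 mg/L.

3.63 mg/L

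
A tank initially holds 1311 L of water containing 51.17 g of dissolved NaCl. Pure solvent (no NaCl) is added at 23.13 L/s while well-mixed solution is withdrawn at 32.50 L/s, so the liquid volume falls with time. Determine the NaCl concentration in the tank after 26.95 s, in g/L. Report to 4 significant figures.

0.02302 g/L

Let m(t) be the amount of NaCl. Volume: V(t) = V₀ + (Q_in − Q_out) t = 1311 − 9.37000 t; V(26.95) = 1058.48 L.
Species balance (pure solvent in): dm/dt = −Q_out · m/V(t).
dm/m = −Q_out dt/(V₀ − 9.37000 t); integrating gives ln(m/m₀) = −(Q_out/(Q_in−Q_out)) ln(V/V₀).
m = m₀ (V₀/V)^(Q_out/(Q_in−Q_out)) = 51.17 × (1311/1058.48)^(-3.46852) = 24.3623 g.
C = m/V = 24.3623/1058.48 = 0.0230164 g/L.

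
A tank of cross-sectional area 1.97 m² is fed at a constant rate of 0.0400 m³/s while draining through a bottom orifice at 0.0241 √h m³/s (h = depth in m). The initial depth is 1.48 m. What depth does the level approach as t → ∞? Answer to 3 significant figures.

2.75 m

A dh/dt = Q_in − 0.0241 √h. Steady state requires inflow = outflow:
Q_in = 0.0241 √h_ss ⇒ √h_ss = 0.0400/0.0241 = 1.6598.
h_ss = 1.6598² = 2.7548 m. (Since h₀ = 1.48 m < h_ss, the level will rise toward this value.)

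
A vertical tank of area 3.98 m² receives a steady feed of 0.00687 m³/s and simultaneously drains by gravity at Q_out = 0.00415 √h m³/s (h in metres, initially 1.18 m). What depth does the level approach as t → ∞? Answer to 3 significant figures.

Level balance: A dh/dt = 0.00687 − 0.00415 √h. Setting dh/dt = 0:
Q_in = 0.00415 √h_ss ⇒ √h_ss = 0.00687/0.00415 = 1.6554.
h_ss = 1.6554² = 2.7404 m. (Since h₀ = 1.18 m < h_ss, the level will rise toward this value.)

2.74 m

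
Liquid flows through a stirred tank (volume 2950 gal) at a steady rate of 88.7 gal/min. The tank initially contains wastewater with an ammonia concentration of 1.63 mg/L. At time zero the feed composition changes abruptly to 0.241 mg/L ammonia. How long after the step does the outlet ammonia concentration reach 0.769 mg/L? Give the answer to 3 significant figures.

32.2 min

Species balance on the tank: V dC/dt = Q(C_in − C), so τ = V/Q = 33.258 min.
C(t) = C_in + (C₀ − C_in) e^(−t/τ). Set C = 0.769 and solve for t:
e^(−t/τ) = (C − C_in)/(C₀ − C_in) = (0.769 − 0.241)/(1.63 − 0.241) = 0.38013
t = −τ ln(…) = 33.258 × 0.96724 = 32.169 min.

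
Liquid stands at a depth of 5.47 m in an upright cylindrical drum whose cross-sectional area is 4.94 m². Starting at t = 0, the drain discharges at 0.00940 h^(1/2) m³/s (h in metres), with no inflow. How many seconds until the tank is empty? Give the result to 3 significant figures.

2460 s

A dh/dt = −Q_out = −0.00940 √h.
∫ h^(−1/2) dh = −(0.00940/A) ∫ dt, giving 2√h = 2√h₀ − (0.00940/A) t.
Set h = 0: 2√h₀ = (0.00940/A) t_empty ⇒ t_empty = 2A√h₀/0.00940.
t_empty = 2·4.94·√5.47/0.00940 = 9.8800·2.3388/0.00940 = 2458.2 s.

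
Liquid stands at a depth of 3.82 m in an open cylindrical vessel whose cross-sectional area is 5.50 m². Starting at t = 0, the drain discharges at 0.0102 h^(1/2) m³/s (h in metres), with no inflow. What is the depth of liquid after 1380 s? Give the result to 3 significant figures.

With no inflow, A dh/dt = −0.0102 √h.
This is separable: 2 d(√h)/dt = −0.0102/A, so √h = √h₀ − (0.0102/(2A)) t.
√h = √3.82 − 0.0102·1380/(2·5.50) = 1.9545 − 1.2796 = 0.67485.
h = 0.67485² = 0.45542 m.

0.455 m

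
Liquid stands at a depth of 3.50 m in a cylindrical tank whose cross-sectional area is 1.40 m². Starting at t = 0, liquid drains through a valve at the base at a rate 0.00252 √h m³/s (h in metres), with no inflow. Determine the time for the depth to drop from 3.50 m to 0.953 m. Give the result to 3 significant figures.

Accumulation of liquid (constant cross-section A): A dh/dt = −0.00252 √h.
Separate and integrate: 2(√h − √h₀) = −(0.00252/A) t.
t = 2A(√h₀ − √h)/0.00252 = 2·1.40·(√3.50 − √0.953)/0.00252
  = 2.8000 × (1.8708 − 0.97622) / 0.00252 = 994.01 s.

994 s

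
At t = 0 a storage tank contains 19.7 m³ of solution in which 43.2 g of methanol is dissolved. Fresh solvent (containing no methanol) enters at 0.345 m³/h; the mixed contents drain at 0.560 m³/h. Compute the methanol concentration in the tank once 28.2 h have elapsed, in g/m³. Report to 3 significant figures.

1.22 g/m³

Total volume: dV/dt = Q_in − Q_out = -0.21500 m³/h, so V(t) = 19.7 − 0.21500 t and V(28.2) = 13.637 m³.
Species balance (pure solvent in): dm/dt = −Q_out · m/V(t).
dm/m = −Q_out dt/(V₀ − 0.21500 t); integrating gives ln(m/m₀) = −(Q_out/(Q_in−Q_out)) ln(V/V₀).
m = m₀ (V₀/V)^(Q_out/(Q_in−Q_out)) = 43.2 × (19.7/13.637)^(-2.6047) = 16.573 g.
C = m/V = 16.573/13.637 = 1.2153 g/m³.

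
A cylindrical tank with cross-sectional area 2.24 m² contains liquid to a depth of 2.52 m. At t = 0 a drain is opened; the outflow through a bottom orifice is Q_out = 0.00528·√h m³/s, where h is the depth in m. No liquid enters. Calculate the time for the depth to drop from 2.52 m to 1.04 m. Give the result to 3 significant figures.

482 s

Mass balance (ρ constant): A dh/dt = −0.00528 √h.
Separate and integrate: 2(√h − √h₀) = −(0.00528/A) t.
t = 2A(√h₀ − √h)/0.00528 = 2·2.24·(√2.52 − √1.04)/0.00528
  = 4.4800 × (1.5875 − 1.0198) / 0.00528 = 481.64 s.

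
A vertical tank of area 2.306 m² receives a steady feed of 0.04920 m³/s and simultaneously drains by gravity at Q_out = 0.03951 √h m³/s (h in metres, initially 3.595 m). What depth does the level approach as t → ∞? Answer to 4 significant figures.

Level balance: A dh/dt = 0.04920 − 0.03951 √h. Setting dh/dt = 0:
Q_in = 0.03951 √h_ss ⇒ √h_ss = 0.04920/0.03951 = 1.24525.
h_ss = 1.24525² = 1.55066 m. (Since h₀ = 3.595 m > h_ss, the level will fall toward this value.)

1.551 m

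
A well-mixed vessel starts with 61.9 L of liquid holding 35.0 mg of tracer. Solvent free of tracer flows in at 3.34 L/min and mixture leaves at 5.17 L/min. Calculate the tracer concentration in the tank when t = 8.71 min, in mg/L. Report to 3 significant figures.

0.328 mg/L

Let m(t) be the amount of tracer. Volume: V(t) = V₀ + (Q_in − Q_out) t = 61.9 − 1.8300 t; V(8.71) = 45.961 L.
Solute balance: dm/dt = 0 − Q_out C = −Q_out m/V(t).
Separate: dm/m = −Q_out dt/V(t) ⇒ ln(m/m₀) = −(Q_out/(Q_in−Q_out)) ln(V/V₀).
m = m₀ (V₀/V)^(Q_out/(Q_in−Q_out)) = 35.0 × (61.9/45.961)^(-2.8251) = 15.093 mg.
C = m/V = 15.093/45.961 = 0.32838 mg/L.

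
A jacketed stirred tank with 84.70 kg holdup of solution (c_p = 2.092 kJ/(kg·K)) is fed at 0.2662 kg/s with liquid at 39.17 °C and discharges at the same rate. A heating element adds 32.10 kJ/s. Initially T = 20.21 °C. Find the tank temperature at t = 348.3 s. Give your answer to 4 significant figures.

71.18 °C

Unsteady energy balance on the tank contents: M c_p dT/dt = ṁ c_p (T_in − T) + 32.10.
τ = M/ṁ = 318.182 s; T_ss = T_in + Q̇/(ṁ c_p) = 39.17 + 32.10/(0.2662·2.092) = 96.8115 °C.
T approaches T_ss exponentially: T(t) = T_ss + (T₀ − T_ss) e^(−t/τ).
T(348.3) = 96.8115 + (-76.6015)·e^(−348.3/318.182) = 96.8115 + (-76.6015)·0.334654 = 71.1765 °C.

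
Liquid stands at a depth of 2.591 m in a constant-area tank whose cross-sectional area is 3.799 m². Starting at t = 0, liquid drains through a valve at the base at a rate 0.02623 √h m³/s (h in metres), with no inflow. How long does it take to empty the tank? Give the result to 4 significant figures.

With no inflow, A dh/dt = −0.02623 √h.
Separate and integrate: 2(√h − √h₀) = −(0.02623/A) t.
Set h = 0: 2√h₀ = (0.02623/A) t_empty ⇒ t_empty = 2A√h₀/0.02623.
t_empty = 2·3.799·√2.591/0.02623 = 7.59800·1.60966/0.02623 = 466.267 s.

466.3 s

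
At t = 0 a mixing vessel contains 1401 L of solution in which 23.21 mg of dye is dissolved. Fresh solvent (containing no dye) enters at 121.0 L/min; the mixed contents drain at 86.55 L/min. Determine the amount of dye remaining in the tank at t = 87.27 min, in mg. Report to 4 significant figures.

Let m(t) be the amount of dye. Volume: V(t) = V₀ + (Q_in − Q_out) t = 1401 + 34.4500 t; V(87.27) = 4407.45 L.
Species balance (pure solvent in): dm/dt = −Q_out · m/V(t).
Separate: dm/m = −Q_out dt/V(t) ⇒ ln(m/m₀) = −(Q_out/(Q_in−Q_out)) ln(V/V₀).
m = m₀ (V₀/V)^(Q_out/(Q_in−Q_out)) = 23.21 × (1401/4407.45)^(2.51234) = 1.30365 mg.

1.304 mg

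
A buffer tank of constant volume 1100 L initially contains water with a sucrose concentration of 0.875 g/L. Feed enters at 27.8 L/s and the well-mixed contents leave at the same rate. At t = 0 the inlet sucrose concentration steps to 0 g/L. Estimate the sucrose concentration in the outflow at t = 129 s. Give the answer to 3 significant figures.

0.0336 g/L

Species balance on the tank: V dC/dt = Q(C_in − C).
Time constant τ = V/Q = 1100/27.8 = 39.568 s.
Integrating: C(t) = C_in + (C₀ − C_in) e^(−t/τ).
C(129) = 0 + (0.875 − 0)·e^(−129/39.568) = 0 + (0.87500)·0.038381 = 0.033584 g/L.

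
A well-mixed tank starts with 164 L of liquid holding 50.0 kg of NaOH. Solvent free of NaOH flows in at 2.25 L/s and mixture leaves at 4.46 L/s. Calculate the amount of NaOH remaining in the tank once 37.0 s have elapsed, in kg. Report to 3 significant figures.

Total volume: dV/dt = Q_in − Q_out = -2.2100 L/s, so V(t) = 164 − 2.2100 t and V(37.0) = 82.230 L.
Solute balance: dm/dt = 0 − Q_out C = −Q_out m/V(t).
Separate: dm/m = −Q_out dt/V(t) ⇒ ln(m/m₀) = −(Q_out/(Q_in−Q_out)) ln(V/V₀).
m = m₀ (V₀/V)^(Q_out/(Q_in−Q_out)) = 50.0 × (164/82.230)^(-2.0181) = 12.414 kg.

12.4 kg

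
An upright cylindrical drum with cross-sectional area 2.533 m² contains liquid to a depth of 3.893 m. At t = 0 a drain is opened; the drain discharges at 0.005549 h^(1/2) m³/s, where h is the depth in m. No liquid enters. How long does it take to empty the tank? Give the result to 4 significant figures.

Accumulation of liquid (constant cross-section A): A dh/dt = −0.005549 √h.
Separate and integrate: 2(√h − √h₀) = −(0.005549/A) t.
Tank is empty when √h = 0: t_empty = 2A√h₀/0.005549.
t_empty = 2·2.533·√3.893/0.005549 = 5.06600·1.97307/0.005549 = 1801.33 s.

1801 s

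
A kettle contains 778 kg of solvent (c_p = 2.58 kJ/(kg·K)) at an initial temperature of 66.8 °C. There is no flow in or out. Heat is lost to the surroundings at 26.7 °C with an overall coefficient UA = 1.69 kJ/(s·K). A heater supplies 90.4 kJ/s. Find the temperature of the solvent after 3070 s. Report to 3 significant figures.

79.2 °C

Heat balance on the well-mixed liquid: M c_p dT/dt = −UA(T − T_amb) + Q̇.
dT/dt = (T_ss − T)/τ with T_ss = T_amb + Q̇/UA = 26.7 + 90.4/1.69 = 80.191 °C, τ = M c_p/UA = 778·2.58/1.69 = 1187.7 s.
Solution: T(t) = T_ss + (T₀ − T_ss) e^(−t/τ).
T(3070) = 80.191 + (-13.391)·0.075412 = 79.181 °C.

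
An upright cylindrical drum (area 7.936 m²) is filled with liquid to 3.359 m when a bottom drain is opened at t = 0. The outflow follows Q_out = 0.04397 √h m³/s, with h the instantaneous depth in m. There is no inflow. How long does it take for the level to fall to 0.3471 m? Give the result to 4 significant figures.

A dh/dt = −Q_out = −0.04397 √h.
Separate and integrate: 2(√h − √h₀) = −(0.04397/A) t.
t = 2A(√h₀ − √h)/0.04397 = 2·7.936·(√3.359 − √0.3471)/0.04397
  = 15.8720 × (1.83276 − 0.589152) / 0.04397 = 448.909 s.

448.9 s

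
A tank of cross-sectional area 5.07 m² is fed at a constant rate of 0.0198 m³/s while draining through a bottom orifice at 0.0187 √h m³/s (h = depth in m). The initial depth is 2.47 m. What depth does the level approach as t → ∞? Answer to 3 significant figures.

1.12 m

Unsteady balance on liquid volume: A dh/dt = Q_in − 0.0187 √h. At steady state dh/dt = 0:
Q_in = 0.0187 √h_ss ⇒ √h_ss = 0.0198/0.0187 = 1.0588.
h_ss = 1.0588² = 1.1211 m. (Since h₀ = 2.47 m > h_ss, the level will fall toward this value.)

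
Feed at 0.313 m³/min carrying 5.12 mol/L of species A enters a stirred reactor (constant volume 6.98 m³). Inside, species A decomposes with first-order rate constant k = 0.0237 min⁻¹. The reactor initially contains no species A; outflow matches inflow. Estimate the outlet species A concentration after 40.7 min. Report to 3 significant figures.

V dC/dt = Q(C_in − C) − k V C.
This is linear with rate a = Q/V + k = 0.068542 min⁻¹.
C_ss = Q C_in/(Q + kV) = 3.3497 mol/L; C(t) = C_ss + (C₀ − C_ss) e^(−a t).
C(40.7) = 3.3497 + (-3.3497)·e^(−0.068542·40.7) = 3.3497 + (-3.3497)·0.061441 = 3.1438 mol/L.

3.14 mol/L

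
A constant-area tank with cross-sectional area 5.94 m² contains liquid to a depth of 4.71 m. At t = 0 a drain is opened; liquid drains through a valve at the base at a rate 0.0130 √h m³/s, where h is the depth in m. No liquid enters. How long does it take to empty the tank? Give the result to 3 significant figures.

A dh/dt = −Q_out = −0.0130 √h.
This is separable: 2 d(√h)/dt = −0.0130/A, so √h = √h₀ − (0.0130/(2A)) t.
Set h = 0: 2√h₀ = (0.0130/A) t_empty ⇒ t_empty = 2A√h₀/0.0130.
t_empty = 2·5.94·√4.71/0.0130 = 11.880·2.1703/0.0130 = 1983.3 s.

1980 s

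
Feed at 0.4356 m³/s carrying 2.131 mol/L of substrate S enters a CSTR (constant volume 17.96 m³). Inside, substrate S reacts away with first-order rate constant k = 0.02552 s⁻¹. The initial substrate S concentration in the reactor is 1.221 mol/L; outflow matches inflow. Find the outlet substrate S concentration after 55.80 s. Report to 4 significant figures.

1.050 mol/L

V dC/dt = Q(C_in − C) − k V C.
This is linear with rate a = Q/V + k = 0.0497739 s⁻¹.
C_ss = Q C_in/(Q + kV) = 1.03840 mol/L; C(t) = C_ss + (C₀ − C_ss) e^(−a t).
C(55.80) = 1.03840 + (0.182603)·e^(−0.0497739·55.80) = 1.03840 + (0.182603)·0.0622010 = 1.04975 mol/L.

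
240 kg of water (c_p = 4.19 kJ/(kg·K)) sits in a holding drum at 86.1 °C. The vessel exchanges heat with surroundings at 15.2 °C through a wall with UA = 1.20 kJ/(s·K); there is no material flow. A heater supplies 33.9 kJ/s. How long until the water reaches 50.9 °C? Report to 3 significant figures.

M c_p dT/dt = −UA(T − T_amb) + Q̇.
τ = M c_p/UA = 838.00 s; T_ss = T_amb + Q̇/UA = 15.2 + 33.9/1.20 = 43.450 °C.
T(t) = T_ss + (T₀ − T_ss)e^(−t/τ); set T = 50.9:
t = −τ ln[(T − T_ss)/(T₀ − T_ss)] = −838.00 · ln(0.17468) = 1462.2 s.

1460 s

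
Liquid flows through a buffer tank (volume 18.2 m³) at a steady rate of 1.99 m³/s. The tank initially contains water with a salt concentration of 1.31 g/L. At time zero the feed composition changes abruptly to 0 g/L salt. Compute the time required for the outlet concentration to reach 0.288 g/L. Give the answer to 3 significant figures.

Transient balance on the dissolved component: V dC/dt = Q(C_in − C), so τ = V/Q = 9.1457 s.
C(t) = C_in + (C₀ − C_in) e^(−t/τ). Set C = 0.288 and solve for t:
e^(−t/τ) = (C − C_in)/(C₀ − C_in) = (0.288 − 0)/(1.31 − 0) = 0.21985
t = −τ ln(…) = 9.1457 × 1.5148 = 13.854 s.

13.9 s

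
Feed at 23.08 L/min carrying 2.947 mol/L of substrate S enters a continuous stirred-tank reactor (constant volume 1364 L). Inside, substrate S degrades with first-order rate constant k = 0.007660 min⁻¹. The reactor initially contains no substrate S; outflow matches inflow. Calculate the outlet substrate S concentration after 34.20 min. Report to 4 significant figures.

1.153 mol/L

Accumulation = in − out − consumed: V dC/dt = Q C_in − Q C − k V C.
This is linear with rate a = Q/V + k = 0.0245808 min⁻¹.
C_ss = Q C_in/(Q + kV) = 2.02864 mol/L; C(t) = C_ss + (C₀ − C_ss) e^(−a t).
C(34.20) = 2.02864 + (-2.02864)·e^(−0.0245808·34.20) = 2.02864 + (-2.02864)·0.431424 = 1.15344 mol/L.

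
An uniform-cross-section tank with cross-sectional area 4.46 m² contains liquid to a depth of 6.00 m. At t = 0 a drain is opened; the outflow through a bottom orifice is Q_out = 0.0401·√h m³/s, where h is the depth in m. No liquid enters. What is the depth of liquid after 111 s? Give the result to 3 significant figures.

3.80 m

A dh/dt = −Q_out = −0.0401 √h.
This is separable: 2 d(√h)/dt = −0.0401/A, so √h = √h₀ − (0.0401/(2A)) t.
√h = √6.00 − 0.0401·111/(2·4.46) = 2.4495 − 0.49900 = 1.9505.
h = 1.9505² = 3.8044 m.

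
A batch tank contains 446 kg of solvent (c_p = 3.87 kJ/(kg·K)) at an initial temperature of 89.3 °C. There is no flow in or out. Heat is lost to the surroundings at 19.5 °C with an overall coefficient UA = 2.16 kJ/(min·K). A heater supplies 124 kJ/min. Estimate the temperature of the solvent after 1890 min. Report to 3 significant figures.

Lumped-capacitance energy balance: M c_p dT/dt = UA(T_amb − T) + Q̇.
dT/dt = (T_ss − T)/τ with T_ss = T_amb + Q̇/UA = 19.5 + 124/2.16 = 76.907 °C, τ = M c_p/UA = 446·3.87/2.16 = 799.08 min.
This is linear first-order; T(t) = T_ss + (T₀ − T_ss) e^(−t/τ).
T(1890) = 76.907 + (12.393)·0.093930 = 78.071 °C.

78.1 °C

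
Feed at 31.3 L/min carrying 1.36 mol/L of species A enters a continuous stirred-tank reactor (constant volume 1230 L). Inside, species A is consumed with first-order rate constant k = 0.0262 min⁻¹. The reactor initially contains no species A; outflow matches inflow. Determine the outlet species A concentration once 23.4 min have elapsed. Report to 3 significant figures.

0.470 mol/L

Accumulation = in − out − consumed: V dC/dt = Q C_in − Q C − k V C.
This is linear with rate a = Q/V + k = 0.051647 min⁻¹.
C_ss = Q C_in/(Q + kV) = 0.67009 mol/L; C(t) = C_ss + (C₀ − C_ss) e^(−a t).
C(23.4) = 0.67009 + (-0.67009)·e^(−0.051647·23.4) = 0.67009 + (-0.67009)·0.29863 = 0.46998 mol/L.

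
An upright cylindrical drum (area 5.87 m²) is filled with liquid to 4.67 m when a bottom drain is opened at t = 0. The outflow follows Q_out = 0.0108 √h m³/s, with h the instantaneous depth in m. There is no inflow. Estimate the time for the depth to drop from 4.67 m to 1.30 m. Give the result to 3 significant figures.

1110 s

Unsteady balance on liquid volume: A dh/dt = −0.0108 √h.
∫ h^(−1/2) dh = −(0.0108/A) ∫ dt, giving 2√h = 2√h₀ − (0.0108/A) t.
t = 2A(√h₀ − √h)/0.0108 = 2·5.87·(√4.67 − √1.30)/0.0108
  = 11.740 × (2.1610 − 1.1402) / 0.0108 = 1109.7 s.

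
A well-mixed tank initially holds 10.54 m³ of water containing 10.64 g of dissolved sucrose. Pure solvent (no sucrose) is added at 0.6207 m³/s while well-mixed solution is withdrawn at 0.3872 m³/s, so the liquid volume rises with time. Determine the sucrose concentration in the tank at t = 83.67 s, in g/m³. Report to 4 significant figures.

0.06217 g/m³

Total volume: dV/dt = Q_in − Q_out = 0.233500 m³/s, so V(t) = 10.54 + 0.233500 t and V(83.67) = 30.0769 m³.
Solute balance: dm/dt = 0 − Q_out C = −Q_out m/V(t).
Separate: dm/m = −Q_out dt/V(t) ⇒ ln(m/m₀) = −(Q_out/(Q_in−Q_out)) ln(V/V₀).
m = m₀ (V₀/V)^(Q_out/(Q_in−Q_out)) = 10.64 × (10.54/30.0769)^(1.65824) = 1.86977 g.
C = m/V = 1.86977/30.0769 = 0.0621663 g/m³.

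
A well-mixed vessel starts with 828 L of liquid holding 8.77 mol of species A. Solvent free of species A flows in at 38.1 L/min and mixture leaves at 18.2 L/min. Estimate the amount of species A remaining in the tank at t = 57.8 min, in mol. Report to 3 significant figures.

Total volume: dV/dt = Q_in − Q_out = 19.900 L/min, so V(t) = 828 + 19.900 t and V(57.8) = 1978.2 L.
Species balance (pure solvent in): dm/dt = −Q_out · m/V(t).
dm/m = −Q_out dt/(V₀ + 19.900 t); integrating gives ln(m/m₀) = −(Q_out/(Q_in−Q_out)) ln(V/V₀).
m = m₀ (V₀/V)^(Q_out/(Q_in−Q_out)) = 8.77 × (828/1978.2)^(0.91457) = 3.9543 mol.

3.95 mol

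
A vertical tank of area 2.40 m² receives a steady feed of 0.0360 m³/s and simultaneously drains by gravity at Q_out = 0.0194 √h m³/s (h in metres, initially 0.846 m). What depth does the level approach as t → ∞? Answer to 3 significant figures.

3.44 m

Mass balance (ρ constant): A dh/dt = Q_in − 0.0194 √h. At steady state dh/dt = 0:
Q_in = 0.0194 √h_ss ⇒ √h_ss = 0.0360/0.0194 = 1.8557.
h_ss = 1.8557² = 3.4435 m. (Since h₀ = 0.846 m < h_ss, the level will rise toward this value.)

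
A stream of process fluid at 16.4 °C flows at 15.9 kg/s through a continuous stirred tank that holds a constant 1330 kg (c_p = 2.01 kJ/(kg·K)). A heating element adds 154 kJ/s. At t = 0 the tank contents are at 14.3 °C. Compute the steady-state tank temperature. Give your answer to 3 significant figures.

21.2 °C

Unsteady energy balance on the tank contents: M c_p dT/dt = ṁ c_p (T_in − T) + 154.
At steady state dT/dt = 0 ⇒ T_ss = T_in + Q̇/(ṁ c_p) = 16.4 + 154/(15.9·2.01) = 21.219 °C.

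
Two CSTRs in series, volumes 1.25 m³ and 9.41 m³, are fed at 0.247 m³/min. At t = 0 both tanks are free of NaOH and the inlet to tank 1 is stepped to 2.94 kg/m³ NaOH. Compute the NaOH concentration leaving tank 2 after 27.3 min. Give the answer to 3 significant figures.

1.29 kg/m³

Each tank obeys Vᵢ dCᵢ/dt = Q(Cᵢ₋₁ − Cᵢ), so τᵢ = Vᵢ/Q.
τ₁ = 1.25/0.247 = 5.0607 min; τ₂ = 9.41/0.247 = 38.097 min.
Tank 1: C₁ = C_in(1 − e^(−t/τ₁)). Tank 2 (τ₁ ≠ τ₂): C₂ = C_in[1 − (τ₁ e^(−t/τ₁) − τ₂ e^(−t/τ₂))/(τ₁ − τ₂)].
At t = 27.3: e^(−t/τ₁) = 0.0045416, e^(−t/τ₂) = 0.48842.
C₂ = 2.94·[1 − (5.0607·0.0045416 − 38.097·0.48842)/(-33.036)] = 2.94·0.43746 = 1.2861 kg/m³.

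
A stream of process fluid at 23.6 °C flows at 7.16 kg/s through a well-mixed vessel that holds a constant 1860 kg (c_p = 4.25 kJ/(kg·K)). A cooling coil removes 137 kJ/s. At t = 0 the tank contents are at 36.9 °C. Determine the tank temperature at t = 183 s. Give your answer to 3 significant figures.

Heat balance on the well-mixed liquid: M c_p dT/dt = ṁ c_p (T_in − T) − 137.
Rearrange: dT/dt = (T_ss − T)/τ with τ = M/ṁ = 259.78 s and T_ss = T_in − Q̇/(ṁ c_p) = 19.098 °C.
Integrating: T(t) = T_ss + (T₀ − T_ss) e^(−t/τ).
T(183) = 19.098 + (17.802)·e^(−183/259.78) = 19.098 + (17.802)·0.49438 = 27.899 °C.

27.9 °C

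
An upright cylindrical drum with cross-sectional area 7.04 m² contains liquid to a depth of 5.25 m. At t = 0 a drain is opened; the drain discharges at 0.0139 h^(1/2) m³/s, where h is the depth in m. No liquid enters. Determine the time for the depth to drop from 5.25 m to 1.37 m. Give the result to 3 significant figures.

1140 s

Volume balance on the tank: A dh/dt = −0.0139 √h.
∫ h^(−1/2) dh = −(0.0139/A) ∫ dt, giving 2√h = 2√h₀ − (0.0139/A) t.
t = 2A(√h₀ − √h)/0.0139 = 2·7.04·(√5.25 − √1.37)/0.0139
  = 14.080 × (2.2913 − 1.1705) / 0.0139 = 1135.3 s.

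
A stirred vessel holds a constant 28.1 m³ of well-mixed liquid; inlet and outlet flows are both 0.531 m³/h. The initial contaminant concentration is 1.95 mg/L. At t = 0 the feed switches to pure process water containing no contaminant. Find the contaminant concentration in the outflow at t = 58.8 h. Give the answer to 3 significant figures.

Mass balance on the solute (V constant): V dC/dt = Q(C_in − C).
So dC/dt = (C_in − C)/τ with τ = V/Q = 28.1/0.531 = 52.919 h.
This is linear first-order; C(t) = C_in + (C₀ − C_in) e^(−t/τ).
C(58.8) = 0 + (1.95 − 0)·e^(−58.8/52.919) = 0 + (1.9500)·0.32919 = 0.64191 mg/L.

0.642 mg/L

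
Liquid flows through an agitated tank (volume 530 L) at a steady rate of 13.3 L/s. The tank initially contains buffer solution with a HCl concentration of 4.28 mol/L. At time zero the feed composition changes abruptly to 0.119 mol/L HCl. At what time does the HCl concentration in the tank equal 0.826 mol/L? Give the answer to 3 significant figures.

Unsteady species balance (constant V, well mixed): V dC/dt = Q(C_in − C), so τ = V/Q = 39.850 s.
C(t) = C_in + (C₀ − C_in) e^(−t/τ). Set C = 0.826 and solve for t:
e^(−t/τ) = (C − C_in)/(C₀ − C_in) = (0.826 − 0.119)/(4.28 − 0.119) = 0.16991
t = −τ ln(…) = 39.850 × 1.7725 = 70.633 s.

70.6 s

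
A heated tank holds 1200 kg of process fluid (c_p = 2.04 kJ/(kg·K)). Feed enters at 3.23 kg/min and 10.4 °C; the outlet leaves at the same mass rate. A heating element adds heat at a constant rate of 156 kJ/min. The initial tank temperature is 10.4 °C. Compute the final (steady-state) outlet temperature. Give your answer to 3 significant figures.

34.1 °C

M c_p dT/dt = ṁ c_p (T_in − T) + Q̇.
At steady state dT/dt = 0 ⇒ T_ss = T_in + Q̇/(ṁ c_p) = 10.4 + 156/(3.23·2.04) = 34.075 °C.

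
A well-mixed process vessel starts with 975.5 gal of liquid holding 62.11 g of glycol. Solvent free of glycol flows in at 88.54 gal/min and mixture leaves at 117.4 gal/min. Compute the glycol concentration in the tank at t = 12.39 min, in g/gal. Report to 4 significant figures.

0.01569 g/gal

Total volume: dV/dt = Q_in − Q_out = -28.8600 gal/min, so V(t) = 975.5 − 28.8600 t and V(12.39) = 617.925 gal.
No glycol enters, so dm/dt = −Q_out · (m/V).
dm/m = −Q_out dt/(V₀ − 28.8600 t); integrating gives ln(m/m₀) = −(Q_out/(Q_in−Q_out)) ln(V/V₀).
m = m₀ (V₀/V)^(Q_out/(Q_in−Q_out)) = 62.11 × (975.5/617.925)^(-4.06791) = 9.69455 g.
C = m/V = 9.69455/617.925 = 0.0156889 g/gal.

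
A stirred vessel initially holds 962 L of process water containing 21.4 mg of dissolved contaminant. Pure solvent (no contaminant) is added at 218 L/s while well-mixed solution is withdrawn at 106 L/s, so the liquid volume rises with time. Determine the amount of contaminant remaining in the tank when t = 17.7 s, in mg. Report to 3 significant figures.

Total volume: dV/dt = Q_in − Q_out = 112.00 L/s, so V(t) = 962 + 112.00 t and V(17.7) = 2944.4 L.
Species balance (pure solvent in): dm/dt = −Q_out · m/V(t).
dm/m = −Q_out dt/(V₀ + 112.00 t); integrating gives ln(m/m₀) = −(Q_out/(Q_in−Q_out)) ln(V/V₀).
m = m₀ (V₀/V)^(Q_out/(Q_in−Q_out)) = 21.4 × (962/2944.4)^(0.94643) = 7.4237 mg.

7.42 mg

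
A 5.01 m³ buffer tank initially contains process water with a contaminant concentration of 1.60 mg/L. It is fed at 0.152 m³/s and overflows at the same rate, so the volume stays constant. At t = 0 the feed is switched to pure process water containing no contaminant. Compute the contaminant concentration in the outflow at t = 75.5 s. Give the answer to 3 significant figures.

Transient balance on the dissolved component: V dC/dt = Q(C_in − C).
So dC/dt = (C_in − C)/τ with τ = V/Q = 5.01/0.152 = 32.961 s.
This is linear first-order; C(t) = C_in + (C₀ − C_in) e^(−t/τ).
C(75.5) = 0 + (1.60 − 0)·e^(−75.5/32.961) = 0 + (1.6000)·0.10120 = 0.16193 mg/L.

0.162 mg/L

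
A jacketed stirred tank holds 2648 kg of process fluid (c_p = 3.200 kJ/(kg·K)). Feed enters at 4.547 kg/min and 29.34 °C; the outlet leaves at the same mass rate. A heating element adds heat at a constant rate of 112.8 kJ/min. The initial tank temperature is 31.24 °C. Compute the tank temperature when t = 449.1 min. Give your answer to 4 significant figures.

34.39 °C

Energy balance: M c_p dT/dt = ṁ c_p (T_in − T) + 112.8.
Rearrange: dT/dt = (T_ss − T)/τ with τ = M/ṁ = 582.362 min and T_ss = T_in + Q̇/(ṁ c_p) = 37.0924 °C.
This is linear first-order; T(t) = T_ss + (T₀ − T_ss) e^(−t/τ).
T(449.1) = 37.0924 + (-5.85236)·e^(−449.1/582.362) = 37.0924 + (-5.85236)·0.462472 = 34.3858 °C.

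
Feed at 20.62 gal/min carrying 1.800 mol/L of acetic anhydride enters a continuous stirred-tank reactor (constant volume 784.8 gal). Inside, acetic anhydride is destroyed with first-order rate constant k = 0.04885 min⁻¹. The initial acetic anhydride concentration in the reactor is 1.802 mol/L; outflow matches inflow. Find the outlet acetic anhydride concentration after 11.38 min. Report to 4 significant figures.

Accumulation = in − out − consumed: V dC/dt = Q C_in − Q C − k V C.
dC/dt = (Q/V) C_in − (Q/V + k) C; effective rate a = Q/V + k = 0.0262742 + 0.04885 = 0.0751242 min⁻¹.
C_ss = Q C_in/(Q + kV) = 0.629538 mol/L; C(t) = C_ss + (C₀ − C_ss) e^(−a t).
C(11.38) = 0.629538 + (1.17246)·e^(−0.0751242·11.38) = 0.629538 + (1.17246)·0.425320 = 1.12821 mol/L.

1.128 mol/L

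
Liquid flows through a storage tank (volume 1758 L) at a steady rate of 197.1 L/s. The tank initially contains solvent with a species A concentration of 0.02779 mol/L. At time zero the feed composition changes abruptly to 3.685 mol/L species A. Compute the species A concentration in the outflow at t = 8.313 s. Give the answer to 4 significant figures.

Accumulation = in − out for the solute gives V dC/dt = Q(C_in − C).
Time constant τ = V/Q = 1758/197.1 = 8.91933 s.
Solution: C(t) = C_in + (C₀ − C_in) e^(−t/τ).
C(8.313) = 3.685 + (0.02779 − 3.685)·e^(−8.313/8.91933) = 3.685 + (-3.65721)·0.393757 = 2.24495 mol/L.

2.245 mol/L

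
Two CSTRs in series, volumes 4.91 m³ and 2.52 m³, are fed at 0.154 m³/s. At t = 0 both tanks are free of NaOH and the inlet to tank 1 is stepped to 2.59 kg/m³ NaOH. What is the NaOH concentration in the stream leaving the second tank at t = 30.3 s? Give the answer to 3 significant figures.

Species balance on tank i: dCᵢ/dt = (Cᵢ₋₁ − Cᵢ)/τᵢ with τᵢ = Vᵢ/Q.
τ₁ = 4.91/0.154 = 31.883 s; τ₂ = 2.52/0.154 = 16.364 s.
Solving the cascade with C₁(0)=C₂(0)=0 gives C₂(t) = C_in[1 − (τ₁ e^(−t/τ₁) − τ₂ e^(−t/τ₂))/(τ₁ − τ₂)].
At t = 30.3: e^(−t/τ₁) = 0.38661, e^(−t/τ₂) = 0.15698.
C₂ = 2.59·[1 − (31.883·0.38661 − 16.364·0.15698)/(15.519)] = 2.59·0.37127 = 0.96159 kg/m³.

0.962 kg/m³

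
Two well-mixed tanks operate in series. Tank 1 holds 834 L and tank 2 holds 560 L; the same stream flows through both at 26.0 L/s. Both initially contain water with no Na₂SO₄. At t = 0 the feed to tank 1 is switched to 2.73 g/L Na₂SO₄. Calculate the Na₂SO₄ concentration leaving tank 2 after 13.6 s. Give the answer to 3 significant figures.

0.259 g/L

Each tank obeys Vᵢ dCᵢ/dt = Q(Cᵢ₋₁ − Cᵢ), so τᵢ = Vᵢ/Q.
τ₁ = 834/26.0 = 32.077 s; τ₂ = 560/26.0 = 21.538 s.
Solving the cascade with C₁(0)=C₂(0)=0 gives C₂(t) = C_in[1 − (τ₁ e^(−t/τ₁) − τ₂ e^(−t/τ₂))/(τ₁ − τ₂)].
At t = 13.6: e^(−t/τ₁) = 0.65444, e^(−t/τ₂) = 0.53183.
C₂ = 2.73·[1 − (32.077·0.65444 − 21.538·0.53183)/(10.538)] = 2.73·0.094984 = 0.25931 g/L.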